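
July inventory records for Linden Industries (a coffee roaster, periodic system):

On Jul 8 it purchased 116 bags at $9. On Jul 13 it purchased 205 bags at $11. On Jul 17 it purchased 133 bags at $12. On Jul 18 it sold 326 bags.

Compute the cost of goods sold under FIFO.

Jul 18, 326 sold [FIFO — oldest first]: 116 @ $9 + 205 @ $11 + 5 @ $12 = $3,359
Ending inventory: 128 @ $12 = $1,536

COGS = $3,359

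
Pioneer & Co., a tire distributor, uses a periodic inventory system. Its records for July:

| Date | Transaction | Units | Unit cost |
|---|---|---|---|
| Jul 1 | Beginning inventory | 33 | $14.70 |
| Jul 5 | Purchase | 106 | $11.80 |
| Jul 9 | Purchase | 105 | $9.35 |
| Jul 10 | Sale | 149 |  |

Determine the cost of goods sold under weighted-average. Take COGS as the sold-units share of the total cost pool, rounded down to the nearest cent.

COGS = $1,659.54

Jul 10, sell 149: 149/244 × $2,717.65 → $1,659.54
Ending inventory (cost pool remaining) = $1,058.11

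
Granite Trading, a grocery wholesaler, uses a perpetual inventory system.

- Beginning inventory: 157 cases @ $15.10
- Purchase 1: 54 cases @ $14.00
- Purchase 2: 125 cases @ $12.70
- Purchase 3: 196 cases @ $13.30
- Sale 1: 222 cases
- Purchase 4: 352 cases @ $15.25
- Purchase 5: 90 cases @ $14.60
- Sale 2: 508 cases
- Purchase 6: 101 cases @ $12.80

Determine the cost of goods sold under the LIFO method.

COGS = $10,457.20

Sale 1 (222) [LIFO — newest first]: 196 @ $13.30 + 26 @ $12.70 = $2,937.00
Sale 2 (508) [LIFO — newest first]: 90 @ $14.60 + 352 @ $15.25 + 66 @ $12.70 = $7,520.20
Total COGS = $2,937.00 + $7,520.20 = $10,457.20
Ending inventory: 157 @ $15.10 + 54 @ $14.00 + 33 @ $12.70 + 101 @ $12.80 = $4,838.60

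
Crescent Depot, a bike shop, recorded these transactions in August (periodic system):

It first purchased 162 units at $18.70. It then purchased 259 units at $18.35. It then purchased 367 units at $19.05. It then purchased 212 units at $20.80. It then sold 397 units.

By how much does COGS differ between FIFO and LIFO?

FIFO COGS: 162 @ $18.70 + 235 @ $18.35 = $7,341.65
LIFO COGS: 212 @ $20.80 + 185 @ $19.05 = $7,933.85
Difference = |$7,341.65 − $7,933.85| = $592.20

$592.20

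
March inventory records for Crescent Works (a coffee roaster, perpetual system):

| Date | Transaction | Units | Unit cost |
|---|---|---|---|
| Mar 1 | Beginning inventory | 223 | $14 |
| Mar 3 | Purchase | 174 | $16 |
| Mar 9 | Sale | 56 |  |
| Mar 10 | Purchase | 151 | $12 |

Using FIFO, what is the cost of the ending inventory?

Ending inventory = $6,934

Mar 9, 56 sold [FIFO — oldest first]: 56 @ $14 = $784
Ending inventory: 167 @ $14 + 174 @ $16 + 151 @ $12 = $6,934
Check: goods available $7,718 = COGS $784 + ending $6,934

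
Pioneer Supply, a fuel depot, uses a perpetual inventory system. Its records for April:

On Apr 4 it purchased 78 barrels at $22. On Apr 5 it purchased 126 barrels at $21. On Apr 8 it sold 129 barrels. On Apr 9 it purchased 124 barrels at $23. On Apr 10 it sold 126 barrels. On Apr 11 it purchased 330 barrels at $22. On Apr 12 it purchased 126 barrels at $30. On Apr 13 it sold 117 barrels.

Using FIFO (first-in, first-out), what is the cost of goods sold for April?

Apr 8, 129 sold [FIFO — oldest first]: 78 @ $22 + 51 @ $21 = $2,787
Apr 10, 126 sold [FIFO — oldest first]: 75 @ $21 + 51 @ $23 = $2,748
Apr 13, 117 sold [FIFO — oldest first]: 73 @ $23 + 44 @ $22 = $2,647
Total COGS = $2,787 + $2,748 + $2,647 = $8,182
Ending inventory: 286 @ $22 + 126 @ $30 = $10,072

COGS = $8,182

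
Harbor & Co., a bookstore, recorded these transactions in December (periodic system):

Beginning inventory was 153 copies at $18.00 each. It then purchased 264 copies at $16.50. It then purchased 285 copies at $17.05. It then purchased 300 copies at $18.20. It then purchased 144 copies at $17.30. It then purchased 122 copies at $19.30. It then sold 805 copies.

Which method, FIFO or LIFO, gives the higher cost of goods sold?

FIFO COGS: 153 @ $18.00 + 264 @ $16.50 + 285 @ $17.05 + 103 @ $18.20 = $13,843.85
LIFO COGS: 122 @ $19.30 + 144 @ $17.30 + 300 @ $18.20 + 239 @ $17.05 = $14,380.75

LIFO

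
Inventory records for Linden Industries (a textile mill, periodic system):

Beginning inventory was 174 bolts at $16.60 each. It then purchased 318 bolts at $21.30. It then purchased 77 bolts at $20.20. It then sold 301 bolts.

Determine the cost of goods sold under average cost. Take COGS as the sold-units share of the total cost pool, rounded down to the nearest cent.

COGS = $5,933.87

Sale 1, sell 301: 301/569 × $11,217.20 → $5,933.87
Ending inventory (cost pool remaining) = $5,283.33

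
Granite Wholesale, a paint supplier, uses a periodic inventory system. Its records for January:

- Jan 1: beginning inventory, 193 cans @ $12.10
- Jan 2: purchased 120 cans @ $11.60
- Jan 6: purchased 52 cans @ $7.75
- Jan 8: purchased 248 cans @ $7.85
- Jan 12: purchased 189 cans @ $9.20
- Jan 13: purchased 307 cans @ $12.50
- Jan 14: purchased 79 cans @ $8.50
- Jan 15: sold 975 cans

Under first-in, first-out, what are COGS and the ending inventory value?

Jan 15, 975 sold [FIFO — oldest first]: 193 @ $12.10 + 120 @ $11.60 + 52 @ $7.75 + 248 @ $7.85 + 189 @ $9.20 + 173 @ $12.50 = $9,978.40
Ending inventory: 134 @ $12.50 + 79 @ $8.50 = $2,346.50
Check: goods available $12,324.90 = COGS $9,978.40 + ending $2,346.50

COGS = $9,978.40; ending inventory = $2,346.50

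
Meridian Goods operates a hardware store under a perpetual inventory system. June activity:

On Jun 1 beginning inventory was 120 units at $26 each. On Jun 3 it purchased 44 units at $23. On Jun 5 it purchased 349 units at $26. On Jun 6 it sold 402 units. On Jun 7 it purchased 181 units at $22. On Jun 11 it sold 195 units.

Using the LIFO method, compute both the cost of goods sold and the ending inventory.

Jun 6, 402 sold [LIFO — newest first]: 349 @ $26 + 44 @ $23 + 9 @ $26 = $10,320
Jun 11, 195 sold [LIFO — newest first]: 181 @ $22 + 14 @ $26 = $4,346
Total COGS = $10,320 + $4,346 = $14,666
Ending inventory: 97 @ $26 = $2,522
Check: goods available $17,188 = COGS $14,666 + ending $2,522

COGS = $14,666; ending inventory = $2,522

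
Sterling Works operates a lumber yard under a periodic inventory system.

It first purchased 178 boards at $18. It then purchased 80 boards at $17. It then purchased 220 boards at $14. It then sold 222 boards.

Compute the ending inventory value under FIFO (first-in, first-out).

Sale 1 (222) [FIFO — oldest first]: 178 @ $18 + 44 @ $17 = $3,952
Ending inventory: 36 @ $17 + 220 @ $14 = $3,692
Check: goods available $7,644 = COGS $3,952 + ending $3,692

Ending inventory = $3,692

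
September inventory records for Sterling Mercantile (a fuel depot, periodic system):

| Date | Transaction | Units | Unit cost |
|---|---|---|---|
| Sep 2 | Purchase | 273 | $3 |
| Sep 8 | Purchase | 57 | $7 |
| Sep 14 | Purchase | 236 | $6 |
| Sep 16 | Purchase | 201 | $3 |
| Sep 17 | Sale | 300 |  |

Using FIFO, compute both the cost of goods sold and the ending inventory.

COGS = $1,008; ending inventory = $2,229

Sep 17, 300 sold [FIFO — oldest first]: 273 @ $3 + 27 @ $7 = $1,008
Ending inventory: 30 @ $7 + 236 @ $6 + 201 @ $3 = $2,229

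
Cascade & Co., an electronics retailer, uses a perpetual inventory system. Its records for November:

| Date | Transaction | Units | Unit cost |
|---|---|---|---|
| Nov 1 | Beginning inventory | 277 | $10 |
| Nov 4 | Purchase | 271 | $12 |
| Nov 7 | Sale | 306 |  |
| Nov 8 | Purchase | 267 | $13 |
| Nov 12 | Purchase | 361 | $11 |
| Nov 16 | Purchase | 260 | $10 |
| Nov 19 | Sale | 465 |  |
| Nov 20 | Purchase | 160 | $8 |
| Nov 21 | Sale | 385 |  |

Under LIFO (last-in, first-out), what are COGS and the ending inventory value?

Nov 7, 306 sold [LIFO — newest first]: 271 @ $12 + 35 @ $10 = $3,602
Nov 19, 465 sold [LIFO — newest first]: 260 @ $10 + 205 @ $11 = $4,855
Nov 21, 385 sold [LIFO — newest first]: 160 @ $8 + 156 @ $11 + 69 @ $13 = $3,893
Total COGS = $3,602 + $4,855 + $3,893 = $12,350
Ending inventory: 242 @ $10 + 198 @ $13 = $4,994

COGS = $12,350; ending inventory = $4,994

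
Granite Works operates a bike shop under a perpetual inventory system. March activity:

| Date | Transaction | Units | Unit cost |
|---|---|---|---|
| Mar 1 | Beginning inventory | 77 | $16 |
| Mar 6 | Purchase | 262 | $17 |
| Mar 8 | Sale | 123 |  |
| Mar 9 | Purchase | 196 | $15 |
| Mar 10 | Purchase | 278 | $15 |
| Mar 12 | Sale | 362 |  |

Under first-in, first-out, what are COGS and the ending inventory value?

COGS = $7,876; ending inventory = $4,920

Mar 8, 123 sold [FIFO — oldest first]: 77 @ $16 + 46 @ $17 = $2,014
Mar 12, 362 sold [FIFO — oldest first]: 216 @ $17 + 146 @ $15 = $5,862
Total COGS = $2,014 + $5,862 = $7,876
Ending inventory: 50 @ $15 + 278 @ $15 = $4,920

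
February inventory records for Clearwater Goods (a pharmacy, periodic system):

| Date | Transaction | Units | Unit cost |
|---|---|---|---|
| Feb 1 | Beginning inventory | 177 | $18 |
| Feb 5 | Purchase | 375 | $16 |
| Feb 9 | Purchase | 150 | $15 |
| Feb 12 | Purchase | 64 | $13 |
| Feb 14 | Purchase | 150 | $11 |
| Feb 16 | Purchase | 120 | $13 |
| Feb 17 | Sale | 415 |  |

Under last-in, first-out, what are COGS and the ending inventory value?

COGS = $5,257; ending inventory = $10,221

Feb 17, 415 sold [LIFO — newest first]: 120 @ $13 + 150 @ $11 + 64 @ $13 + 81 @ $15 = $5,257
Ending inventory: 177 @ $18 + 375 @ $16 + 69 @ $15 = $10,221
Check: goods available $15,478 = COGS $5,257 + ending $10,221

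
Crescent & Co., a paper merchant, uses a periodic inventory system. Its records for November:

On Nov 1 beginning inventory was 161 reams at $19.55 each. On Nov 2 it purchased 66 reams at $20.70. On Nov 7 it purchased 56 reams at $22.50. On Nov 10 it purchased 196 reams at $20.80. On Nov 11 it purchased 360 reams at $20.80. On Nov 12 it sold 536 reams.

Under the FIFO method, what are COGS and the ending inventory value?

Nov 12, 536 sold [FIFO — oldest first]: 161 @ $19.55 + 66 @ $20.70 + 56 @ $22.50 + 196 @ $20.80 + 57 @ $20.80 = $11,036.15
Ending inventory: 303 @ $20.80 = $6,302.40

COGS = $11,036.15; ending inventory = $6,302.40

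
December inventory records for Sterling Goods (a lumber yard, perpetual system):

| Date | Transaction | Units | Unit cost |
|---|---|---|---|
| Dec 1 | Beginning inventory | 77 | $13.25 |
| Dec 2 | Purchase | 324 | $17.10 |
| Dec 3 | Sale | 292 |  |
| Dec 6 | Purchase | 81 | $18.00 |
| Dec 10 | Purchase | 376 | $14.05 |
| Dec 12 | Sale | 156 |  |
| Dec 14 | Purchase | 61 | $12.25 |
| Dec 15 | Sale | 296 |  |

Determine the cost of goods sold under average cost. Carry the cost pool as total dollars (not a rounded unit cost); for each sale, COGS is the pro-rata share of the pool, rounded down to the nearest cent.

After Dec 1: 77 on hand, pool $1,020.25 (≈ $13.2500 each)
After Dec 2: 401 on hand, pool $6,560.65 (≈ $16.3607 each)
Dec 3, sell 292: 292/401 × $6,560.65 → $4,777.33
After Dec 6: 190 on hand, pool $3,241.32 (≈ $17.0596 each)
After Dec 10: 566 on hand, pool $8,524.12 (≈ $15.0603 each)
Dec 12, sell 156: 156/566 × $8,524.12 → $2,349.40
After Dec 14: 471 on hand, pool $6,921.97 (≈ $14.6963 each)
Dec 15, sell 296: 296/471 × $6,921.97 → $4,350.11
Total COGS = $4,777.33 + $2,349.40 + $4,350.11 = $11,476.84
Ending inventory (cost pool remaining) = $2,571.86
Check: goods available $14,048.70 = COGS $11,476.84 + ending $2,571.86

COGS = $11,476.84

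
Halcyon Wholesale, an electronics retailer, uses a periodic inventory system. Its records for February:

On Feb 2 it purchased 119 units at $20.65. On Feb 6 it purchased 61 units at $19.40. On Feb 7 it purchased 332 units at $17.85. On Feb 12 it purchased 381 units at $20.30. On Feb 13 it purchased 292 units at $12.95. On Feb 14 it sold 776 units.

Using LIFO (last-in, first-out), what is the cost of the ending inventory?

Feb 14, 776 sold [LIFO — newest first]: 292 @ $12.95 + 381 @ $20.30 + 103 @ $17.85 = $13,354.25
Ending inventory: 119 @ $20.65 + 61 @ $19.40 + 229 @ $17.85 = $7,728.40
Check: goods available $21,082.65 = COGS $13,354.25 + ending $7,728.40

Ending inventory = $7,728.40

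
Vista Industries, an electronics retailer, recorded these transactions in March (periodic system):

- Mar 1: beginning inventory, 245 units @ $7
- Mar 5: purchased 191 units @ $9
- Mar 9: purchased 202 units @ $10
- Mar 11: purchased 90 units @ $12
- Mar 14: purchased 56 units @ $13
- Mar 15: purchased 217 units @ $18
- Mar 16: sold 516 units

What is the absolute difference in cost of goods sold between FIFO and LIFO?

FIFO COGS: 245 @ $7 + 191 @ $9 + 80 @ $10 = $4,234
LIFO COGS: 217 @ $18 + 56 @ $13 + 90 @ $12 + 153 @ $10 = $7,244
Difference = |$4,234 − $7,244| = $3,010

$3,010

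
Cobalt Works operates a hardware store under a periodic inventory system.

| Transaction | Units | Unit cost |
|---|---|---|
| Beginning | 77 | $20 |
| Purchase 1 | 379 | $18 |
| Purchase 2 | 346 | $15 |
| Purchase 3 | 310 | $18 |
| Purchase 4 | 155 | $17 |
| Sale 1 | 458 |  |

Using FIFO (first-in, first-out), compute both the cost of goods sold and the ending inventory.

COGS = $8,392; ending inventory = $13,375

Sale 1 (458) [FIFO — oldest first]: 77 @ $20 + 379 @ $18 + 2 @ $15 = $8,392
Ending inventory: 344 @ $15 + 310 @ $18 + 155 @ $17 = $13,375
Check: goods available $21,767 = COGS $8,392 + ending $13,375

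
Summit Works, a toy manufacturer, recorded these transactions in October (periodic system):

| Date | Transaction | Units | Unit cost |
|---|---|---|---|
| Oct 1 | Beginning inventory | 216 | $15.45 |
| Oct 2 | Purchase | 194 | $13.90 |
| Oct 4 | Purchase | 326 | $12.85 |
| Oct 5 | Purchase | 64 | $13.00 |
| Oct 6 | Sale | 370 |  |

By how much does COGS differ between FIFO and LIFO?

FIFO COGS: 216 @ $15.45 + 154 @ $13.90 = $5,477.80
LIFO COGS: 64 @ $13.00 + 306 @ $12.85 = $4,764.10
Difference = |$5,477.80 − $4,764.10| = $713.70

$713.70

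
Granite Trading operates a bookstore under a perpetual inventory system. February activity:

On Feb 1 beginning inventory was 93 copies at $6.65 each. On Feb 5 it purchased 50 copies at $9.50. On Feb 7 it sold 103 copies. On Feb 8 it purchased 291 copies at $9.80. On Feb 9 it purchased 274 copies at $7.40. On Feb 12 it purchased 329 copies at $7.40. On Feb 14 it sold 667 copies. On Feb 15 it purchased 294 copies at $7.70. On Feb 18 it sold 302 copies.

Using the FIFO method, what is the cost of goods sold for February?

COGS = $8,676.95

Feb 7, 103 sold [FIFO — oldest first]: 93 @ $6.65 + 10 @ $9.50 = $713.45
Feb 14, 667 sold [FIFO — oldest first]: 40 @ $9.50 + 291 @ $9.80 + 274 @ $7.40 + 62 @ $7.40 = $5,718.20
Feb 18, 302 sold [FIFO — oldest first]: 267 @ $7.40 + 35 @ $7.70 = $2,245.30
Total COGS = $713.45 + $5,718.20 + $2,245.30 = $8,676.95
Ending inventory: 259 @ $7.70 = $1,994.30
Check: goods available $10,671.25 = COGS $8,676.95 + ending $1,994.30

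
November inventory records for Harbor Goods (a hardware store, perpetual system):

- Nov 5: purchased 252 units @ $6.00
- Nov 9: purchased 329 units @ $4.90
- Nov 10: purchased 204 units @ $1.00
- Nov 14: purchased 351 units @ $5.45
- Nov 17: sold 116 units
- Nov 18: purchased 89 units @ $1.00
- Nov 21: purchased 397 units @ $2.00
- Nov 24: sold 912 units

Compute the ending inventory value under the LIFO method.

Ending inventory = $3,137.10

Nov 17, 116 sold [LIFO — newest first]: 116 @ $5.45 = $632.20
Nov 24, 912 sold [LIFO — newest first]: 397 @ $2.00 + 89 @ $1.00 + 235 @ $5.45 + 191 @ $1.00 = $2,354.75
Total COGS = $632.20 + $2,354.75 = $2,986.95
Ending inventory: 252 @ $6.00 + 329 @ $4.90 + 13 @ $1.00 = $3,137.10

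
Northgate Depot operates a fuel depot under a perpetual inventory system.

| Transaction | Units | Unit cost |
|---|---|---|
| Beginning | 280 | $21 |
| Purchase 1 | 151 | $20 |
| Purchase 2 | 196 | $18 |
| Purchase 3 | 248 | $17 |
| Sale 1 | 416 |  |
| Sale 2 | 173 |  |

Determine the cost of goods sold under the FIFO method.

Sale 1 (416) [FIFO — oldest first]: 280 @ $21 + 136 @ $20 = $8,600
Sale 2 (173) [FIFO — oldest first]: 15 @ $20 + 158 @ $18 = $3,144
Total COGS = $8,600 + $3,144 = $11,744
Ending inventory: 38 @ $18 + 248 @ $17 = $4,900

COGS = $11,744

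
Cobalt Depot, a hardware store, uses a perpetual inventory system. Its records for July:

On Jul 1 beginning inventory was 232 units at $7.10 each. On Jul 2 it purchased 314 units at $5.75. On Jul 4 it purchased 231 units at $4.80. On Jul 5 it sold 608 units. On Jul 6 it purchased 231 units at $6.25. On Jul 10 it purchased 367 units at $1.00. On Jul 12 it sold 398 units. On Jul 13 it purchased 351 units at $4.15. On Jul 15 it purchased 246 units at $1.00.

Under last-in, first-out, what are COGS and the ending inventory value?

COGS = $3,922.35; ending inventory = $4,152.55

Jul 5, 608 sold [LIFO — newest first]: 231 @ $4.80 + 314 @ $5.75 + 63 @ $7.10 = $3,361.60
Jul 12, 398 sold [LIFO — newest first]: 367 @ $1.00 + 31 @ $6.25 = $560.75
Total COGS = $3,361.60 + $560.75 = $3,922.35
Ending inventory: 169 @ $7.10 + 200 @ $6.25 + 351 @ $4.15 + 246 @ $1.00 = $4,152.55
Check: goods available $8,074.90 = COGS $3,922.35 + ending $4,152.55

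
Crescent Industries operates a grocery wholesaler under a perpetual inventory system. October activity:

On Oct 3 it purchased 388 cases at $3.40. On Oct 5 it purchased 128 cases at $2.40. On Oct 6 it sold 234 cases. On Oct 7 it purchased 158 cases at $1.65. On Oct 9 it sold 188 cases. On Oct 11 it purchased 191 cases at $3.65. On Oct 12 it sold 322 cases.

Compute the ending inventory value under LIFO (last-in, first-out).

Oct 6, 234 sold [LIFO — newest first]: 128 @ $2.40 + 106 @ $3.40 = $667.60
Oct 9, 188 sold [LIFO — newest first]: 158 @ $1.65 + 30 @ $3.40 = $362.70
Oct 12, 322 sold [LIFO — newest first]: 191 @ $3.65 + 131 @ $3.40 = $1,142.55
Total COGS = $667.60 + $362.70 + $1,142.55 = $2,172.85
Ending inventory: 121 @ $3.40 = $411.40

Ending inventory = $411.40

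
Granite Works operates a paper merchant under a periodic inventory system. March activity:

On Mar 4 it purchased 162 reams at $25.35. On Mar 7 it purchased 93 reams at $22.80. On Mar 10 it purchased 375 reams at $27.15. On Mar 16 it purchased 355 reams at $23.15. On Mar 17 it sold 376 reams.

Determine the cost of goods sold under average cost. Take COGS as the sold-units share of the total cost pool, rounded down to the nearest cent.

COGS = $9,400.61

Mar 17, sell 376: 376/985 × $24,626.60 → $9,400.61
Ending inventory (cost pool remaining) = $15,225.99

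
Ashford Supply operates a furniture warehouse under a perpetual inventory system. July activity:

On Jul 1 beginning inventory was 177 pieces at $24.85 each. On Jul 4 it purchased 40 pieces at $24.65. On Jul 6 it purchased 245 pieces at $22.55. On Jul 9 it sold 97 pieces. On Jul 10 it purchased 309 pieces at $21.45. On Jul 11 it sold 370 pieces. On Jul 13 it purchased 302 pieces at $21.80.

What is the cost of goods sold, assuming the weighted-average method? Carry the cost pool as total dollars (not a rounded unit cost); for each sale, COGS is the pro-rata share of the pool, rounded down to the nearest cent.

After Jul 1: 177 on hand, pool $4,398.45 (≈ $24.8500 each)
After Jul 4: 217 on hand, pool $5,384.45 (≈ $24.8131 each)
After Jul 6: 462 on hand, pool $10,909.20 (≈ $23.6130 each)
Jul 9, sell 97: 97/462 × $10,909.20 → $2,290.45
After Jul 10: 674 on hand, pool $15,246.80 (≈ $22.6214 each)
Jul 11, sell 370: 370/674 × $15,246.80 → $8,369.90
After Jul 13: 606 on hand, pool $13,460.50 (≈ $22.2120 each)
Total COGS = $2,290.45 + $8,369.90 = $10,660.35
Ending inventory (cost pool remaining) = $13,460.50
Check: goods available $24,120.85 = COGS $10,660.35 + ending $13,460.50

COGS = $10,660.35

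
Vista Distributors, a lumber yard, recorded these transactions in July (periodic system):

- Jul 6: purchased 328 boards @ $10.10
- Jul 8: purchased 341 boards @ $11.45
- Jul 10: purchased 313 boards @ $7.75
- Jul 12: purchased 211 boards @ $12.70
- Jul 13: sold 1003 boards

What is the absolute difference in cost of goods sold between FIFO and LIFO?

FIFO COGS: 328 @ $10.10 + 341 @ $11.45 + 313 @ $7.75 + 21 @ $12.70 = $9,909.70
LIFO COGS: 211 @ $12.70 + 313 @ $7.75 + 341 @ $11.45 + 138 @ $10.10 = $10,403.70
Difference = |$9,909.70 − $10,403.70| = $494.00

$494.00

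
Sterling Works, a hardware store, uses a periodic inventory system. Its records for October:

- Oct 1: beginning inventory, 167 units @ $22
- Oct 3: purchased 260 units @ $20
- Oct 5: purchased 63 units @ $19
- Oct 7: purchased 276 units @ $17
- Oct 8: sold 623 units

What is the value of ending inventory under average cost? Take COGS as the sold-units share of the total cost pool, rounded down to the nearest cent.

Oct 8, sell 623: 623/766 × $14,763.00 → $12,006.98
Ending inventory (cost pool remaining) = $2,756.02
Check: goods available $14,763.00 = COGS $12,006.98 + ending $2,756.02

Ending inventory = $2,756.02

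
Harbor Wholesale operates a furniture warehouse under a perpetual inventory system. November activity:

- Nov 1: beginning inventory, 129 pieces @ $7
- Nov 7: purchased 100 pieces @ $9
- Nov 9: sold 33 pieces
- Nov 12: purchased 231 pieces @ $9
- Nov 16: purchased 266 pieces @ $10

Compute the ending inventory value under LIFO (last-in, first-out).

Nov 9, 33 sold [LIFO — newest first]: 33 @ $9 = $297
Ending inventory: 129 @ $7 + 67 @ $9 + 231 @ $9 + 266 @ $10 = $6,245

Ending inventory = $6,245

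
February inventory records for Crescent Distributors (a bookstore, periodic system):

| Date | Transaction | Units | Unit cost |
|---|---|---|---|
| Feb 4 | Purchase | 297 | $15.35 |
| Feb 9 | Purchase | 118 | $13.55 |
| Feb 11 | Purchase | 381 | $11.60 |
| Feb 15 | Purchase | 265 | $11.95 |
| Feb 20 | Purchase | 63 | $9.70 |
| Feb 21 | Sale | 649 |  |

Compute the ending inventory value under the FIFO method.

Feb 21, 649 sold [FIFO — oldest first]: 297 @ $15.35 + 118 @ $13.55 + 234 @ $11.60 = $8,872.25
Ending inventory: 147 @ $11.60 + 265 @ $11.95 + 63 @ $9.70 = $5,483.05
Check: goods available $14,355.30 = COGS $8,872.25 + ending $5,483.05

Ending inventory = $5,483.05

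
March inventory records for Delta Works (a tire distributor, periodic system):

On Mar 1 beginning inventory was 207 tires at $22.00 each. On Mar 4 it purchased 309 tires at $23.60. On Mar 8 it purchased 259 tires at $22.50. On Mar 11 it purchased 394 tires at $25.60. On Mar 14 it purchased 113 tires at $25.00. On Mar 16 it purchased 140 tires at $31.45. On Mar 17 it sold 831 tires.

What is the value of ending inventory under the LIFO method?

Ending inventory = $13,533.90

Mar 17, 831 sold [LIFO — newest first]: 140 @ $31.45 + 113 @ $25.00 + 394 @ $25.60 + 184 @ $22.50 = $21,454.40
Ending inventory: 207 @ $22.00 + 309 @ $23.60 + 75 @ $22.50 = $13,533.90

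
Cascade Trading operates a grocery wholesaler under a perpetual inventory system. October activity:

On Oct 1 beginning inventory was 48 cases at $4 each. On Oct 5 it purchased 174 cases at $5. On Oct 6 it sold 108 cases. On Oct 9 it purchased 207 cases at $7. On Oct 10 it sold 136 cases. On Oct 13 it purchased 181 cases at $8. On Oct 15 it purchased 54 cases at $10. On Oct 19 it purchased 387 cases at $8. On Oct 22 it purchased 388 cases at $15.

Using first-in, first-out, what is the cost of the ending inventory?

Oct 6, 108 sold [FIFO — oldest first]: 48 @ $4 + 60 @ $5 = $492
Oct 10, 136 sold [FIFO — oldest first]: 114 @ $5 + 22 @ $7 = $724
Total COGS = $492 + $724 = $1,216
Ending inventory: 185 @ $7 + 181 @ $8 + 54 @ $10 + 387 @ $8 + 388 @ $15 = $12,199

Ending inventory = $12,199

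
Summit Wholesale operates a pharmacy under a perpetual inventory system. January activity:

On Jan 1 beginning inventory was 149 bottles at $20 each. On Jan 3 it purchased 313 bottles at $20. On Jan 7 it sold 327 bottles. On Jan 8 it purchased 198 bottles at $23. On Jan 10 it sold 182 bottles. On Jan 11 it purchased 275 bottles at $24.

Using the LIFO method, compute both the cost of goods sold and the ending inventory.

COGS = $10,726; ending inventory = $9,668

Jan 7, 327 sold [LIFO — newest first]: 313 @ $20 + 14 @ $20 = $6,540
Jan 10, 182 sold [LIFO — newest first]: 182 @ $23 = $4,186
Total COGS = $6,540 + $4,186 = $10,726
Ending inventory: 135 @ $20 + 16 @ $23 + 275 @ $24 = $9,668
Check: goods available $20,394 = COGS $10,726 + ending $9,668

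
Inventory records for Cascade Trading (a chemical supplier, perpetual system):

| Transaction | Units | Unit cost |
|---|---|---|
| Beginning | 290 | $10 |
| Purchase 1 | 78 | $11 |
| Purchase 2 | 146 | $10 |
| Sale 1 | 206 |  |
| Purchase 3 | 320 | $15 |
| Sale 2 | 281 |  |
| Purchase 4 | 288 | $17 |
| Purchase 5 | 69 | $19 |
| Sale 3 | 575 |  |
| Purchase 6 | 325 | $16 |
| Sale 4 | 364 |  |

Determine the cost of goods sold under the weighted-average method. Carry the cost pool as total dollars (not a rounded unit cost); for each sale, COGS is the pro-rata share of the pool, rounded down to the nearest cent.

After Beginning: 290 on hand, pool $2,900.00 (≈ $10.0000 each)
After Purchase 1: 368 on hand, pool $3,758.00 (≈ $10.2120 each)
After Purchase 2: 514 on hand, pool $5,218.00 (≈ $10.1518 each)
Sale 1, sell 206: 206/514 × $5,218.00 → $2,091.26
After Purchase 3: 628 on hand, pool $7,926.74 (≈ $12.6222 each)
Sale 2, sell 281: 281/628 × $7,926.74 → $3,546.83
After Purchase 4: 635 on hand, pool $9,275.91 (≈ $14.6077 each)
After Purchase 5: 704 on hand, pool $10,586.91 (≈ $15.0382 each)
Sale 3, sell 575: 575/704 × $10,586.91 → $8,646.97
After Purchase 6: 454 on hand, pool $7,139.94 (≈ $15.7267 each)
Sale 4, sell 364: 364/454 × $7,139.94 → $5,724.53
Total COGS = $2,091.26 + $3,546.83 + $8,646.97 + $5,724.53 = $20,009.59
Ending inventory (cost pool remaining) = $1,415.41

COGS = $20,009.59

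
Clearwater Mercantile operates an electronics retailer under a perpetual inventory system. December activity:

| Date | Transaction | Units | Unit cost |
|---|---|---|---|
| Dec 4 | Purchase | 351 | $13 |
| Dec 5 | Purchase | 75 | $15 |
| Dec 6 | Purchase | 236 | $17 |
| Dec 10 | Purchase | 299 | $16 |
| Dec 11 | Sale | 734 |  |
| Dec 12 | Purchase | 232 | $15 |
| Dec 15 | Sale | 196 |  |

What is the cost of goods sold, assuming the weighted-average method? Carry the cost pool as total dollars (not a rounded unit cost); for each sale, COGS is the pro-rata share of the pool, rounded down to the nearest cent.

After Dec 4: 351 on hand, pool $4,563.00 (≈ $13.0000 each)
After Dec 5: 426 on hand, pool $5,688.00 (≈ $13.3521 each)
After Dec 6: 662 on hand, pool $9,700.00 (≈ $14.6526 each)
After Dec 10: 961 on hand, pool $14,484.00 (≈ $15.0718 each)
Dec 11, sell 734: 734/961 × $14,484.00 → $11,062.70
After Dec 12: 459 on hand, pool $6,901.30 (≈ $15.0355 each)
Dec 15, sell 196: 196/459 × $6,901.30 → $2,946.96
Total COGS = $11,062.70 + $2,946.96 = $14,009.66
Ending inventory (cost pool remaining) = $3,954.34
Check: goods available $17,964.00 = COGS $14,009.66 + ending $3,954.34

COGS = $14,009.66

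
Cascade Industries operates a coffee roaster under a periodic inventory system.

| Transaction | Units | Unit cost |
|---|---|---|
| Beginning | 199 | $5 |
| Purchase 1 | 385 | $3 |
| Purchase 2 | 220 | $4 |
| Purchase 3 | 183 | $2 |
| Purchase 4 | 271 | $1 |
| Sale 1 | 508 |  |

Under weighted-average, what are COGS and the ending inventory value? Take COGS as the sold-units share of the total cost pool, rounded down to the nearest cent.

Sale 1, sell 508: 508/1258 × $3,667.00 → $1,480.79
Ending inventory (cost pool remaining) = $2,186.21

COGS = $1,480.79; ending inventory = $2,186.21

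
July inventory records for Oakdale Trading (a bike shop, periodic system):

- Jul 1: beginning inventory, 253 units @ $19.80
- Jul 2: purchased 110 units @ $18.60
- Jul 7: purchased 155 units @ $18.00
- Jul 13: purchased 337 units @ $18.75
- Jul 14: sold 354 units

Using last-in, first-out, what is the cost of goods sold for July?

COGS = $6,624.75

Jul 14, 354 sold [LIFO — newest first]: 337 @ $18.75 + 17 @ $18.00 = $6,624.75
Ending inventory: 253 @ $19.80 + 110 @ $18.60 + 138 @ $18.00 = $9,539.40
Check: goods available $16,164.15 = COGS $6,624.75 + ending $9,539.40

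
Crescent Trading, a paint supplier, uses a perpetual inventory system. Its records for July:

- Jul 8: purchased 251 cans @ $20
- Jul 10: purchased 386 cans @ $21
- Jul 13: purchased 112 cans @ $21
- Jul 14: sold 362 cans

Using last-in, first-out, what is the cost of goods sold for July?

Jul 14, 362 sold [LIFO — newest first]: 112 @ $21 + 250 @ $21 = $7,602
Ending inventory: 251 @ $20 + 136 @ $21 = $7,876
Check: goods available $15,478 = COGS $7,602 + ending $7,876

COGS = $7,602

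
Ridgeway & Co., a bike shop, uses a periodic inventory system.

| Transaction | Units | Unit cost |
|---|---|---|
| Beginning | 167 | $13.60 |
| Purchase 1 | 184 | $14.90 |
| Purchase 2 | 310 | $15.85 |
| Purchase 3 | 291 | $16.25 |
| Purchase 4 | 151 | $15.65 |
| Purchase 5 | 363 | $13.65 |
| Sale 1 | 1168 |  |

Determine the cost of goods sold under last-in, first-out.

COGS = $17,750.05

Sale 1 (1168) [LIFO — newest first]: 363 @ $13.65 + 151 @ $15.65 + 291 @ $16.25 + 310 @ $15.85 + 53 @ $14.90 = $17,750.05
Ending inventory: 167 @ $13.60 + 131 @ $14.90 = $4,223.10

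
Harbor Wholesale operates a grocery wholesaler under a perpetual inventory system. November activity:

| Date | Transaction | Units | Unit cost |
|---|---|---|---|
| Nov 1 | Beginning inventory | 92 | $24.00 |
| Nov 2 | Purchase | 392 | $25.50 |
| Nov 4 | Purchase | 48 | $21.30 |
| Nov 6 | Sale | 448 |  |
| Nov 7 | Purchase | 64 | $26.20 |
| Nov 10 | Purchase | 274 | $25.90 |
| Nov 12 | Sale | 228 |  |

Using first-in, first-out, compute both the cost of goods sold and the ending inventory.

Nov 6, 448 sold [FIFO — oldest first]: 92 @ $24.00 + 356 @ $25.50 = $11,286.00
Nov 12, 228 sold [FIFO — oldest first]: 36 @ $25.50 + 48 @ $21.30 + 64 @ $26.20 + 80 @ $25.90 = $5,689.20
Total COGS = $11,286.00 + $5,689.20 = $16,975.20
Ending inventory: 194 @ $25.90 = $5,024.60

COGS = $16,975.20; ending inventory = $5,024.60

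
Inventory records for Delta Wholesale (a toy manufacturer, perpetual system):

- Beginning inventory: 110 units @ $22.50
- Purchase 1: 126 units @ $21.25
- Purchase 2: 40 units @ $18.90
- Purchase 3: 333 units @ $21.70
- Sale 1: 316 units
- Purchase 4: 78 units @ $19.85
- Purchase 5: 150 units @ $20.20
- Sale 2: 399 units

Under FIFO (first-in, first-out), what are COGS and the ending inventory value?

COGS = $15,248.50; ending inventory = $2,464.40

Sale 1 (316) [FIFO — oldest first]: 110 @ $22.50 + 126 @ $21.25 + 40 @ $18.90 + 40 @ $21.70 = $6,776.50
Sale 2 (399) [FIFO — oldest first]: 293 @ $21.70 + 78 @ $19.85 + 28 @ $20.20 = $8,472.00
Total COGS = $6,776.50 + $8,472.00 = $15,248.50
Ending inventory: 122 @ $20.20 = $2,464.40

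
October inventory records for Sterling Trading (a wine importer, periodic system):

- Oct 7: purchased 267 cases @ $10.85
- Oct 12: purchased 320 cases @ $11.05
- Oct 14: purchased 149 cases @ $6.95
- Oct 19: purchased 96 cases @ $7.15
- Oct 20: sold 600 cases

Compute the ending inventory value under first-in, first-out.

Oct 20, 600 sold [FIFO — oldest first]: 267 @ $10.85 + 320 @ $11.05 + 13 @ $6.95 = $6,523.30
Ending inventory: 136 @ $6.95 + 96 @ $7.15 = $1,631.60
Check: goods available $8,154.90 = COGS $6,523.30 + ending $1,631.60

Ending inventory = $1,631.60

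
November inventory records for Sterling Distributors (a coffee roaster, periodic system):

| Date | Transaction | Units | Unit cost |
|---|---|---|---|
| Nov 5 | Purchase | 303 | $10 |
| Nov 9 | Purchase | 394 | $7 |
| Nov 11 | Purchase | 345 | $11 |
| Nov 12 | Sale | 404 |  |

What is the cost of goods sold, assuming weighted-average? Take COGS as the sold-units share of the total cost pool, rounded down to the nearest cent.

COGS = $3,715.48

Nov 12, sell 404: 404/1042 × $9,583.00 → $3,715.48
Ending inventory (cost pool remaining) = $5,867.52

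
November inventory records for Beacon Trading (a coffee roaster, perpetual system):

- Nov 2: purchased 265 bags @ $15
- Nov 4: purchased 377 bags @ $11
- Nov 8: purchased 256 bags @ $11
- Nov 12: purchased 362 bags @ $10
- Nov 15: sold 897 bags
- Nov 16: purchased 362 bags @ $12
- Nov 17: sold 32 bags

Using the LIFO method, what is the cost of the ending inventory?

Ending inventory = $9,013

Nov 15, 897 sold [LIFO — newest first]: 362 @ $10 + 256 @ $11 + 279 @ $11 = $9,505
Nov 17, 32 sold [LIFO — newest first]: 32 @ $12 = $384
Total COGS = $9,505 + $384 = $9,889
Ending inventory: 265 @ $15 + 98 @ $11 + 330 @ $12 = $9,013
Check: goods available $18,902 = COGS $9,889 + ending $9,013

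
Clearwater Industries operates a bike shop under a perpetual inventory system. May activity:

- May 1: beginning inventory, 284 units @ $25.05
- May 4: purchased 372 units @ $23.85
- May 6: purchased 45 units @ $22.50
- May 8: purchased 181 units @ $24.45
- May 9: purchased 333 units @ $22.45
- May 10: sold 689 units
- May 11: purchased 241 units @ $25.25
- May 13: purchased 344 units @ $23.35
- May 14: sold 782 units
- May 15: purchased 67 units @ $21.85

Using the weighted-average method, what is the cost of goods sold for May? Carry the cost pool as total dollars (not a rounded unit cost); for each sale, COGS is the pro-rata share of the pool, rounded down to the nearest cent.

After May 1: 284 on hand, pool $7,114.20 (≈ $25.0500 each)
After May 4: 656 on hand, pool $15,986.40 (≈ $24.3695 each)
After May 6: 701 on hand, pool $16,998.90 (≈ $24.2495 each)
After May 8: 882 on hand, pool $21,424.35 (≈ $24.2906 each)
After May 9: 1215 on hand, pool $28,900.20 (≈ $23.7862 each)
May 10, sell 689: 689/1215 × $28,900.20 → $16,388.67
After May 11: 767 on hand, pool $18,596.78 (≈ $24.2461 each)
After May 13: 1111 on hand, pool $26,629.18 (≈ $23.9687 each)
May 14, sell 782: 782/1111 × $26,629.18 → $18,743.49
After May 15: 396 on hand, pool $9,349.64 (≈ $23.6102 each)
Total COGS = $16,388.67 + $18,743.49 = $35,132.16
Ending inventory (cost pool remaining) = $9,349.64
Check: goods available $44,481.80 = COGS $35,132.16 + ending $9,349.64

COGS = $35,132.16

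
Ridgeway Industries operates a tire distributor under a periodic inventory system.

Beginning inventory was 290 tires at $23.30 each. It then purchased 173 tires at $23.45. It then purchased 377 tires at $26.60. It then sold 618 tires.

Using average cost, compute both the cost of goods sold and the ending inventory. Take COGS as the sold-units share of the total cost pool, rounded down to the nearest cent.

Sale 1, sell 618: 618/840 × $20,842.05 → $15,333.79
Ending inventory (cost pool remaining) = $5,508.26

COGS = $15,333.79; ending inventory = $5,508.26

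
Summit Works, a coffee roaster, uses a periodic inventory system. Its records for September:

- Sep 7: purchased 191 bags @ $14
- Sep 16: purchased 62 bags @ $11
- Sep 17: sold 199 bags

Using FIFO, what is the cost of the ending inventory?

Ending inventory = $594

Sep 17, 199 sold [FIFO — oldest first]: 191 @ $14 + 8 @ $11 = $2,762
Ending inventory: 54 @ $11 = $594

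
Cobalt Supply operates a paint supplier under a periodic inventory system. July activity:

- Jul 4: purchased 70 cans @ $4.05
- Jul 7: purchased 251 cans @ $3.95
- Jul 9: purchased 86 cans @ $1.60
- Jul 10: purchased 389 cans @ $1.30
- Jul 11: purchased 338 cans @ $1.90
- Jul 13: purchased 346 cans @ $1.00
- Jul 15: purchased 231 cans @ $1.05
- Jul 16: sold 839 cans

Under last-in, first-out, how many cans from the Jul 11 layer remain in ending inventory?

Jul 16, 839 sold [LIFO — newest first]: 231 @ $1.05 + 346 @ $1.00 + 262 @ $1.90 = $1,086.35
Ending inventory: 70 @ $4.05 + 251 @ $3.95 + 86 @ $1.60 + 389 @ $1.30 + 76 @ $1.90 = $2,062.65

76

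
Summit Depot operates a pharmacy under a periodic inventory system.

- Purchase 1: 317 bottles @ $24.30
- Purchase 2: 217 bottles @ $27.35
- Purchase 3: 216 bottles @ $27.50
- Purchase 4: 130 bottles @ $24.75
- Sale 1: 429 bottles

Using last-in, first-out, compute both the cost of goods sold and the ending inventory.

Sale 1 (429) [LIFO — newest first]: 130 @ $24.75 + 216 @ $27.50 + 83 @ $27.35 = $11,427.55
Ending inventory: 317 @ $24.30 + 134 @ $27.35 = $11,368.00
Check: goods available $22,795.55 = COGS $11,427.55 + ending $11,368.00

COGS = $11,427.55; ending inventory = $11,368.00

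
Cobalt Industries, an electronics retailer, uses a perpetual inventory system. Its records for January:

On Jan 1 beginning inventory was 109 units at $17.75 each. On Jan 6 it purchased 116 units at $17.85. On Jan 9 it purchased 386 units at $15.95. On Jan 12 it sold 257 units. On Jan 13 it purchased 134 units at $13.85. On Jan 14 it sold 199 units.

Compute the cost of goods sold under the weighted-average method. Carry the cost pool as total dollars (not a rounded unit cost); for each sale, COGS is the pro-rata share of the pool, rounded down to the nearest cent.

After Jan 1: 109 on hand, pool $1,934.75 (≈ $17.7500 each)
After Jan 6: 225 on hand, pool $4,005.35 (≈ $17.8016 each)
After Jan 9: 611 on hand, pool $10,162.05 (≈ $16.6318 each)
Jan 12, sell 257: 257/611 × $10,162.05 → $4,274.38
After Jan 13: 488 on hand, pool $7,743.57 (≈ $15.8680 each)
Jan 14, sell 199: 199/488 × $7,743.57 → $3,157.72
Total COGS = $4,274.38 + $3,157.72 = $7,432.10
Ending inventory (cost pool remaining) = $4,585.85
Check: goods available $12,017.95 = COGS $7,432.10 + ending $4,585.85

COGS = $7,432.10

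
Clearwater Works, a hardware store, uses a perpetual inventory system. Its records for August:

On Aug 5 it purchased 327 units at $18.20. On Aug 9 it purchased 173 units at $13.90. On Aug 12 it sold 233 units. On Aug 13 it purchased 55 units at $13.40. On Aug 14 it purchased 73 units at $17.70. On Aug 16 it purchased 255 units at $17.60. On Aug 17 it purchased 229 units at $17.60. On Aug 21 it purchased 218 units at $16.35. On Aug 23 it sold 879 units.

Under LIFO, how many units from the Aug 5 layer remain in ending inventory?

218

Aug 12, 233 sold [LIFO — newest first]: 173 @ $13.90 + 60 @ $18.20 = $3,496.70
Aug 23, 879 sold [LIFO — newest first]: 218 @ $16.35 + 229 @ $17.60 + 255 @ $17.60 + 73 @ $17.70 + 55 @ $13.40 + 49 @ $18.20 = $15,003.60
Total COGS = $3,496.70 + $15,003.60 = $18,500.30
Ending inventory: 218 @ $18.20 = $3,967.60
Check: goods available $22,467.90 = COGS $18,500.30 + ending $3,967.60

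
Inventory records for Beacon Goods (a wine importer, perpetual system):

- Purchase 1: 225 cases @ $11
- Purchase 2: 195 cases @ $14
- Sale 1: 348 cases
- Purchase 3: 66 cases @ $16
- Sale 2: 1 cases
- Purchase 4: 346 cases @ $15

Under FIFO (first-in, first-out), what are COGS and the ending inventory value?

Sale 1 (348) [FIFO — oldest first]: 225 @ $11 + 123 @ $14 = $4,197
Sale 2 (1) [FIFO — oldest first]: 1 @ $14 = $14
Total COGS = $4,197 + $14 = $4,211
Ending inventory: 71 @ $14 + 66 @ $16 + 346 @ $15 = $7,240

COGS = $4,211; ending inventory = $7,240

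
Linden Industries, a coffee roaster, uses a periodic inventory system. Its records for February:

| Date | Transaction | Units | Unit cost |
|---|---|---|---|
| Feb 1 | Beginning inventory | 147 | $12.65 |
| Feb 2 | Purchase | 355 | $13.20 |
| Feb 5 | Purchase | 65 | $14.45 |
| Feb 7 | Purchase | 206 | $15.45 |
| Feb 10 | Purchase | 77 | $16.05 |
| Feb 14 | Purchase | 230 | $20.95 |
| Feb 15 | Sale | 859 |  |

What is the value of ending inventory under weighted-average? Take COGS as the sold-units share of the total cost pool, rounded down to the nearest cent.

Ending inventory = $3,421.79

Feb 15, sell 859: 859/1080 × $16,721.85 → $13,300.06
Ending inventory (cost pool remaining) = $3,421.79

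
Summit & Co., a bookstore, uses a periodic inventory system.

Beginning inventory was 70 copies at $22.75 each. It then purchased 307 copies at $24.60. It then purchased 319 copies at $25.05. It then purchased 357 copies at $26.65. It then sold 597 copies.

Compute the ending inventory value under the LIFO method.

Sale 1 (597) [LIFO — newest first]: 357 @ $26.65 + 240 @ $25.05 = $15,526.05
Ending inventory: 70 @ $22.75 + 307 @ $24.60 + 79 @ $25.05 = $11,123.65

Ending inventory = $11,123.65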